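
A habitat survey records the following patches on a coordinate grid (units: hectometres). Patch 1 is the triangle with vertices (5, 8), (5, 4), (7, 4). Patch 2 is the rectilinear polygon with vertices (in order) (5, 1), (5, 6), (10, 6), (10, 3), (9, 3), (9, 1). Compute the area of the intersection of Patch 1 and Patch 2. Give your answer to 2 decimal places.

The intersection is the polygon with vertices (5,6), (6,6), (7,4), (5,4).
By the shoelace formula its area is 3.00.

3.00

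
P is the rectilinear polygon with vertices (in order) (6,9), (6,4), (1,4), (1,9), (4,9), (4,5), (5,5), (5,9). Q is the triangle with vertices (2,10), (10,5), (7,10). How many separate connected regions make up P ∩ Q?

P ∩ Q splits into 2 disjoint pieces (area 1.1875, area 0.05).

2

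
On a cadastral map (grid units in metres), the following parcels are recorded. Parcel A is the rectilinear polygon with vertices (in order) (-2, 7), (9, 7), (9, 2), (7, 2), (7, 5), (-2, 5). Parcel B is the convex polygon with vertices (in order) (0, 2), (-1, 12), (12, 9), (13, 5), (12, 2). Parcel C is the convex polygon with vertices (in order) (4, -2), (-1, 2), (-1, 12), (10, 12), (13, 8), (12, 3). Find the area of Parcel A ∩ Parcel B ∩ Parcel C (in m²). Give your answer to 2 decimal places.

The intersection is the polygon with vertices (9,2), (7,2), (7,5), (-0.3,5), (-0.5,7), (9,7).
By the shoelace formula its area is 24.80.

24.80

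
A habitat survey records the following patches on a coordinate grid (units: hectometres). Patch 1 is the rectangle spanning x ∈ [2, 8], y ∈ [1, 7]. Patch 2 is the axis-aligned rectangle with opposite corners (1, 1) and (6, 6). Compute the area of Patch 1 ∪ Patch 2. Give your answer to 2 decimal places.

41.00

By inclusion–exclusion:
Individual areas: |Patch 1| = 36, |Patch 2| = 25.
|Patch 1∩Patch 2|: x∈[2,6], y∈[1,6] → 4·5 = 20.
|Patch 1 ∪ Patch 2| = 61 − 20 = 41.00.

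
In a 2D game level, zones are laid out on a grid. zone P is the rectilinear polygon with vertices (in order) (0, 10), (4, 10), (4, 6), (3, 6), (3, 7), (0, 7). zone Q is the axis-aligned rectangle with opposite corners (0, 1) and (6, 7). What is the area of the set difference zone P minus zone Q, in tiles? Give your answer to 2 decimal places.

|zone P| = 13, |zone P∩zone Q| = 1.
|zone P ∖ zone Q| = |zone P| − |zone P∩zone Q| = 13 − 1 = 12.00.

12.00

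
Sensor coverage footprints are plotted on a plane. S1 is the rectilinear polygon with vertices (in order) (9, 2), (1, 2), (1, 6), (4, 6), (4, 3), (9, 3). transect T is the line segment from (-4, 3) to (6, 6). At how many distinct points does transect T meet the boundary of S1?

2

The segment meets the boundary at (1,4.5), (4,5.4).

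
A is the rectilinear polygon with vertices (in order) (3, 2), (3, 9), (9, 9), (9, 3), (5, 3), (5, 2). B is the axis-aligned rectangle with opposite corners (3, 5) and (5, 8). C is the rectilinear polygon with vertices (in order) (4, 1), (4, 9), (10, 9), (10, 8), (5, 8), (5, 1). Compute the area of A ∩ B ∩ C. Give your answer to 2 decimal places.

The intersection is the polygon with vertices (5,8), (5,5), (4,5), (4,8).
By the shoelace formula its area is 3.00.

3.00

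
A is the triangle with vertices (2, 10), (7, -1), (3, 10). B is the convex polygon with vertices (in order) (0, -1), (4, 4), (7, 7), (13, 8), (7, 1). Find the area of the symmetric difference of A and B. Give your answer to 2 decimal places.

43.36

|A| = 5.5, |B| = 40.5, |A∩B| = 1.3209.
|A △ B| = |A| + |B| − 2·|A∩B| = 5.5 + 40.5 − 2.6418 = 43.36.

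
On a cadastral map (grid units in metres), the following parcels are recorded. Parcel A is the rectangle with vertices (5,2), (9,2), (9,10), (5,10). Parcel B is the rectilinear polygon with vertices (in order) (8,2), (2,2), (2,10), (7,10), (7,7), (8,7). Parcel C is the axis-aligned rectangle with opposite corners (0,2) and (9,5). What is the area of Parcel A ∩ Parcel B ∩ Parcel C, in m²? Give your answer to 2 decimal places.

9.00

The intersection is the polygon with vertices (8,2), (5,2), (5,5), (8,5).
By the shoelace formula its area is 9.00.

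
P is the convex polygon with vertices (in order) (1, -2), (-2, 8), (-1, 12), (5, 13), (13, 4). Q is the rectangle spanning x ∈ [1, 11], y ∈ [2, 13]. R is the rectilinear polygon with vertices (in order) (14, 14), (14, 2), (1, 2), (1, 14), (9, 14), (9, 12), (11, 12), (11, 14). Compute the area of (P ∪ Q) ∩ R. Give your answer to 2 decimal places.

|P ∪ Q| = 154.5833.
|(P ∪ Q) ∩ R| = 111.25.

111.25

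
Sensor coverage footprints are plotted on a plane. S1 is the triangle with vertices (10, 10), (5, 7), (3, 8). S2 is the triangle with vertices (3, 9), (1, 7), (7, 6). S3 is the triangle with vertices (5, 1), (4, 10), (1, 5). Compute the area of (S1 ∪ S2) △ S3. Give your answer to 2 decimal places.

20.90

|S1 ∪ S2| = 11.3902.
|(S1 ∪ S2) ∩ S3| = 3.2431.
|(S1 ∪ S2) △ S3| = 11.3902 + 16 − 6.4861 = 20.90.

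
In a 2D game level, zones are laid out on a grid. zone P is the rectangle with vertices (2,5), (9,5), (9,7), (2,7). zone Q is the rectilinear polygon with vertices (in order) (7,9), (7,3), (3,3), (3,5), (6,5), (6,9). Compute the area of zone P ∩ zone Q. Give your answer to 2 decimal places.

2.00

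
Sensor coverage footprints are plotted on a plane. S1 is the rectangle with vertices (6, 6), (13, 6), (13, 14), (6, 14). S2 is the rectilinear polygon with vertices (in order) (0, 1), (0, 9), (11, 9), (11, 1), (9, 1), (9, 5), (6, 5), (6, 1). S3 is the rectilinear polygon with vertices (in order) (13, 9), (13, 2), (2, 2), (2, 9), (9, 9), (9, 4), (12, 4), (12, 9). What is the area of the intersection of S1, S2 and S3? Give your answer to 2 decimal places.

The intersection is the polygon with vertices (6,9), (9,9), (9,6), (6,6).
By the shoelace formula its area is 9.00.

9.00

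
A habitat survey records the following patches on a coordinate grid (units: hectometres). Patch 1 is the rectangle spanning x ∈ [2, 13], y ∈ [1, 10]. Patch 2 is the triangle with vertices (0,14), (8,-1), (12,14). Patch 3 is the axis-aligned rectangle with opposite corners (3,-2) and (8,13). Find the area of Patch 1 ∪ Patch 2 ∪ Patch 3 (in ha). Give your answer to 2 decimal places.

By inclusion–exclusion:
Individual areas: |Patch 1| = 99, |Patch 2| = 90, |Patch 3| = 75.
|Patch 1∩Patch 2| = 46.8.
|Patch 1∩Patch 3|: x∈[3,8], y∈[1,10] → 5·9 = 45.
|Patch 2∩Patch 3| = 46.5625.
|Patch 1∩Patch 2∩Patch 3| = 30.4958.
|Patch 1 ∪ Patch 2 ∪ Patch 3| = 264 − 138.3625 + 30.4958 = 156.13.

156.13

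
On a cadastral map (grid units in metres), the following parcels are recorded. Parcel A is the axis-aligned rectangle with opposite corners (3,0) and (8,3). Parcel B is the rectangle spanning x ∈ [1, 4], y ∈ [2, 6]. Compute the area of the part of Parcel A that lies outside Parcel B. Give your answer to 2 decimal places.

|Parcel A∩Parcel B|: x∈[3,4], y∈[2,3] → 1·1 = 1.
|Parcel A| = 15.
|Parcel A ∖ Parcel B| = |Parcel A| − |Parcel A∩Parcel B| = 15 − 1 = 14.00.

14.00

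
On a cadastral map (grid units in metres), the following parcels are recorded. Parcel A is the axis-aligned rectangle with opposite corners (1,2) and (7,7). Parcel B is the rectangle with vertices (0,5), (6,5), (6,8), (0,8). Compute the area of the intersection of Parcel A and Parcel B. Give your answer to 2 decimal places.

10.00

|Parcel A∩Parcel B|: x∈[1,6], y∈[5,7] → 5·2 = 10.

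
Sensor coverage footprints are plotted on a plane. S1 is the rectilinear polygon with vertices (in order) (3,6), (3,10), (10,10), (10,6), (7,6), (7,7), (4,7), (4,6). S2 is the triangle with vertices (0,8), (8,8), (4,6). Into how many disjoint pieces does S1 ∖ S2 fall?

S1 ∖ S2 splits into 2 disjoint pieces (area 0.25, area 20).

2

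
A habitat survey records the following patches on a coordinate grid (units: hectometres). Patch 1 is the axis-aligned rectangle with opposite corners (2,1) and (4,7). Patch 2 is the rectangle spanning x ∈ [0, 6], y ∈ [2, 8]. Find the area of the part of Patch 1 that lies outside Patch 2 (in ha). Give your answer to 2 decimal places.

2.00

|Patch 1∩Patch 2|: x∈[2,4], y∈[2,7] → 2·5 = 10.
|Patch 1| = 12.
|Patch 1 ∖ Patch 2| = |Patch 1| − |Patch 1∩Patch 2| = 12 − 10 = 2.00.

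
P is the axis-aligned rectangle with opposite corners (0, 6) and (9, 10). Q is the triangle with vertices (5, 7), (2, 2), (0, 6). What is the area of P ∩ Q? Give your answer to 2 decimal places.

2.20

The intersection is the polygon with vertices (0,6), (5,7), (4.4,6).
By the shoelace formula its area is 2.20.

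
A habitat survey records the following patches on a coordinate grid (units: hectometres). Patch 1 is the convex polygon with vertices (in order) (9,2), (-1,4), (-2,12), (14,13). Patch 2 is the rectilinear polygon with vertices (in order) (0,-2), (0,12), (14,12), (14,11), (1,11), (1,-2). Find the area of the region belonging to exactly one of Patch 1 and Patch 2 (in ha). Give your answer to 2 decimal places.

110.26

|Patch 1| = 124.5, |Patch 2| = 27, |Patch 1∩Patch 2| = 20.6182.
|Patch 1 △ Patch 2| = |Patch 1| + |Patch 2| − 2·|Patch 1∩Patch 2| = 124.5 + 27 − 41.2364 = 110.26.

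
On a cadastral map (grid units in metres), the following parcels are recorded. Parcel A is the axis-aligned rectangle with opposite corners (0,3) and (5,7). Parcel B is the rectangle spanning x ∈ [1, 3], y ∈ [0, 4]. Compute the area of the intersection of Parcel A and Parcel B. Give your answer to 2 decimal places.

|Parcel A∩Parcel B|: x∈[1,3], y∈[3,4] → 2·1 = 2.

2.00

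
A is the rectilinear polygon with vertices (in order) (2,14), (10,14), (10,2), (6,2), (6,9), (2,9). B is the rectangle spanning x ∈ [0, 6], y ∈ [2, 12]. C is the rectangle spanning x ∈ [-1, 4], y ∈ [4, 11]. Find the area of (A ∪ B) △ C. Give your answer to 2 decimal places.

|A ∪ B| = 116.
|(A ∪ B) ∩ C| = 28.
|(A ∪ B) △ C| = 116 + 35 − 56 = 95.00.

95.00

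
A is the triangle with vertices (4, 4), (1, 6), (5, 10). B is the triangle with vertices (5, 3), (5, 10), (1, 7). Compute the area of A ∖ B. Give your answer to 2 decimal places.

|A| = 10, |A∩B| = 8.75.
|A ∖ B| = |A| − |A∩B| = 10 − 8.75 = 1.25.

1.25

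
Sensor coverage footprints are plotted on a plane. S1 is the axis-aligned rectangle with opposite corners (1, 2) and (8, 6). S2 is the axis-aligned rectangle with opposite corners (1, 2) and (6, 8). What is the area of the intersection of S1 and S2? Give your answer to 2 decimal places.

20.00

|S1∩S2|: x∈[1,6], y∈[2,6] → 5·4 = 20.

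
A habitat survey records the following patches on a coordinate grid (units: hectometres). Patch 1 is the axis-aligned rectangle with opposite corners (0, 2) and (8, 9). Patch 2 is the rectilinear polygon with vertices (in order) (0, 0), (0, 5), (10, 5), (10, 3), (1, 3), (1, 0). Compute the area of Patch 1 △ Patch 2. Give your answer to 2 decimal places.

45.00

|Patch 1| = 56, |Patch 2| = 23, |Patch 1∩Patch 2| = 17.
|Patch 1 △ Patch 2| = |Patch 1| + |Patch 2| − 2·|Patch 1∩Patch 2| = 56 + 23 − 34 = 45.00.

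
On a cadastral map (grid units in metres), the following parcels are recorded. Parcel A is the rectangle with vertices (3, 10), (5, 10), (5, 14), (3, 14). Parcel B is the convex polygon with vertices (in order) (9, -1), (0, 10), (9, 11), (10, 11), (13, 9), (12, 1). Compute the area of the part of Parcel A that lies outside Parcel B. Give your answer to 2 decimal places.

7.11

|Parcel A| = 8, |Parcel A∩Parcel B| = 0.8889.
|Parcel A ∖ Parcel B| = |Parcel A| − |Parcel A∩Parcel B| = 8 − 0.8889 = 7.11.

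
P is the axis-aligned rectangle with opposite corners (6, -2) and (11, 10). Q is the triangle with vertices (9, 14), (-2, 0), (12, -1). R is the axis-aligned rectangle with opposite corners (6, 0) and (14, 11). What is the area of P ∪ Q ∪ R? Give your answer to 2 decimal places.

146.31

By inclusion–exclusion:
Individual areas: |P| = 60, |Q| = 103.5, |R| = 88.
|P∩Q| = 50.15.
|P∩R|: x∈[6,11], y∈[0,10] → 5·10 = 50.
|Q∩R| = 51.437.
|P∩Q∩R| = 46.4.
|P ∪ Q ∪ R| = 251.5 − 151.587 + 46.4 = 146.31.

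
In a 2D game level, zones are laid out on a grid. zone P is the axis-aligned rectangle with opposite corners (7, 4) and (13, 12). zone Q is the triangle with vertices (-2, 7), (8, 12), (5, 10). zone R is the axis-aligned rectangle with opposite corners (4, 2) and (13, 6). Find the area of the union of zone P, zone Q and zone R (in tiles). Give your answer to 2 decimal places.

74.42

By inclusion–exclusion:
Individual areas: |zone P| = 48, |zone Q| = 2.5, |zone R| = 36.
|zone P∩zone Q| = 0.0833.
|zone P∩zone R|: x∈[7,13], y∈[4,6] → 6·2 = 12.
|zone Q∩zone R| = 0.
|zone P∩zone Q∩zone R| = 0.
|zone P ∪ zone Q ∪ zone R| = 86.5 − 12.0833 + 0 = 74.42.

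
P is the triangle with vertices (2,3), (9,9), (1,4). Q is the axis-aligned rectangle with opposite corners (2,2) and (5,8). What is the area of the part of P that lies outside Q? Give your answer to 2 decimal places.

|P| = 6.5, |P∩Q| = 3.8304.
|P ∖ Q| = |P| − |P∩Q| = 6.5 − 3.8304 = 2.67.

2.67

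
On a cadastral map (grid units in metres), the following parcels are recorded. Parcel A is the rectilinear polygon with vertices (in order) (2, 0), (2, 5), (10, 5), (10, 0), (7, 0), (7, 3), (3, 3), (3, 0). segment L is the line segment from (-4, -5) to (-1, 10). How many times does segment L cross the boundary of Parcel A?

The segment lies entirely outside Parcel A and never meets its boundary.

0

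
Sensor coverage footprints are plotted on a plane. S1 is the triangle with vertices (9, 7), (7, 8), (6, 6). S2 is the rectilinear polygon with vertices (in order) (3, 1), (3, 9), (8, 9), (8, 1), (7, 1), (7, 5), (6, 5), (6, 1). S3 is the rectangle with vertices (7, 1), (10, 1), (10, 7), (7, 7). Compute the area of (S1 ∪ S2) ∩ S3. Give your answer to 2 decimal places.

6.17

The region (S1 ∪ S2) ∩ S3 is the polygon with vertices (8,6.667), (8,1), (7,1), (7,5), (7,7), (9,7).
By the shoelace formula its area is 6.17.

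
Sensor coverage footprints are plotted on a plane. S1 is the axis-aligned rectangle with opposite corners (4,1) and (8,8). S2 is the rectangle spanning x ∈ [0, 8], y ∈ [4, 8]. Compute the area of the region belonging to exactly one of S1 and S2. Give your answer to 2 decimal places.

28.00

|S1∩S2|: x∈[4,8], y∈[4,8] → 4·4 = 16.
|S1 △ S2| = |S1| + |S2| − 2·|S1∩S2| = 28 + 32 − 32 = 28.00.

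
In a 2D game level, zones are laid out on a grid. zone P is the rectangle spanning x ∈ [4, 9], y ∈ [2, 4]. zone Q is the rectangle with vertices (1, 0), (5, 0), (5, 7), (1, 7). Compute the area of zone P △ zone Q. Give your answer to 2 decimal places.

34.00

|zone P∩zone Q|: x∈[4,5], y∈[2,4] → 1·2 = 2.
|zone P △ zone Q| = |zone P| + |zone Q| − 2·|zone P∩zone Q| = 10 + 28 − 4 = 34.00.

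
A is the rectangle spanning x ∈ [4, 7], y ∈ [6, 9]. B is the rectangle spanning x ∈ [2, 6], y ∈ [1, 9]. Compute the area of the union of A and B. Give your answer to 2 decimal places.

By inclusion–exclusion:
Individual areas: |A| = 9, |B| = 32.
|A∩B|: x∈[4,6], y∈[6,9] → 2·3 = 6.
|A ∪ B| = 41 − 6 = 35.00.

35.00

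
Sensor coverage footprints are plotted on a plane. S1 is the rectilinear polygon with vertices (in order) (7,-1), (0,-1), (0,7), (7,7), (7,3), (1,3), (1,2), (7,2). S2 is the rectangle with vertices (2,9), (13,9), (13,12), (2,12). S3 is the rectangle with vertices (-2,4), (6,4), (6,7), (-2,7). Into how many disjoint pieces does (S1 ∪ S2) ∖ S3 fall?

(S1 ∪ S2) ∖ S3 splits into 2 disjoint pieces (area 32, area 33).

2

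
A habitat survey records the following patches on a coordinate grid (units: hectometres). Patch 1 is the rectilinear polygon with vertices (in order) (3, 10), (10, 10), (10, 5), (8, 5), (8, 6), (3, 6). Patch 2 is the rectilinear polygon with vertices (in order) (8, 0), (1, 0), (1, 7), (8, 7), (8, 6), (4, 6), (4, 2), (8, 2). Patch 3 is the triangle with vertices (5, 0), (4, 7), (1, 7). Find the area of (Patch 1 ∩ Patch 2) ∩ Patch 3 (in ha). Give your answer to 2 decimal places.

The region (Patch 1 ∩ Patch 2) ∩ Patch 3 is the polygon with vertices (3,6), (3,7), (4,7), (4.143,6), (4,6).
By the shoelace formula its area is 1.07.

1.07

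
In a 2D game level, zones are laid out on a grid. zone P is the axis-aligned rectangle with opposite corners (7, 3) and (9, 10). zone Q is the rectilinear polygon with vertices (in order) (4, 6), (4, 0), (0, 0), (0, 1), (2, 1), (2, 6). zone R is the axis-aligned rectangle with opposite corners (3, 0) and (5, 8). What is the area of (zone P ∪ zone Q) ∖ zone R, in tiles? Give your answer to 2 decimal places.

|zone P ∪ zone Q| = 28.
|(zone P ∪ zone Q) ∩ zone R| = 6.
|(zone P ∪ zone Q) ∖ zone R| = 28 − 6 = 22.00.

22.00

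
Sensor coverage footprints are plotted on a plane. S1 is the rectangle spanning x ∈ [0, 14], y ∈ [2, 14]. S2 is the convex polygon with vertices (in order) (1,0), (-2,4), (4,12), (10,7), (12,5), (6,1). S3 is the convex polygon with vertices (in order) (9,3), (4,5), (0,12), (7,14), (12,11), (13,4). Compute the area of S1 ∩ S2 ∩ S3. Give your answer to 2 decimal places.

44.95

The intersection is the polygon with vertices (4,12), (10,7), (12,5), (9,3), (4,5), (1.73,8.973).
By the shoelace formula its area is 44.95.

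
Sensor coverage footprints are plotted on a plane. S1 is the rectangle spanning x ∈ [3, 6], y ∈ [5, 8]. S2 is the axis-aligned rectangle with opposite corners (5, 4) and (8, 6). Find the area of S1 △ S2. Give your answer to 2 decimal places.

13.00

|S1∩S2|: x∈[5,6], y∈[5,6] → 1·1 = 1.
|S1 △ S2| = |S1| + |S2| − 2·|S1∩S2| = 9 + 6 − 2 = 13.00.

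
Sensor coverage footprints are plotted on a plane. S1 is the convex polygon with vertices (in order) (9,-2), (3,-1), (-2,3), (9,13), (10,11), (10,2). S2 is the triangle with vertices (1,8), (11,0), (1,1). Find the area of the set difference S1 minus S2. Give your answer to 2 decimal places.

71.15

|S1| = 104, |S1∩S2| = 32.8486.
|S1 ∖ S2| = |S1| − |S1∩S2| = 104 − 32.8486 = 71.15.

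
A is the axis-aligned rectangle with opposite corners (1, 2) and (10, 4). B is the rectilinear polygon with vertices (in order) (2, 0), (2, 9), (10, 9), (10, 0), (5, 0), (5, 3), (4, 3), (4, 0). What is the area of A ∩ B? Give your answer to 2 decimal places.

The intersection is the polygon with vertices (10,2), (5,2), (5,3), (4,3), (4,2), (2,2), (2,4), (10,4).
By the shoelace formula its area is 15.00.

15.00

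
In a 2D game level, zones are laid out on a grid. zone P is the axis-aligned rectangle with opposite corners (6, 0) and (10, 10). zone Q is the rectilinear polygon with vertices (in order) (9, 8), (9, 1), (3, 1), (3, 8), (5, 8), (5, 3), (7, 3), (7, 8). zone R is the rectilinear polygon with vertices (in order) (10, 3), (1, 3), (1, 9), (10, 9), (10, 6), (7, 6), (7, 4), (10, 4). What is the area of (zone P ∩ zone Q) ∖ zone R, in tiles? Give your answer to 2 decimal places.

|zone P ∩ zone Q| = 16.
|(zone P ∩ zone Q) ∩ zone R| = 6.
|(zone P ∩ zone Q) ∖ zone R| = 16 − 6 = 10.00.

10.00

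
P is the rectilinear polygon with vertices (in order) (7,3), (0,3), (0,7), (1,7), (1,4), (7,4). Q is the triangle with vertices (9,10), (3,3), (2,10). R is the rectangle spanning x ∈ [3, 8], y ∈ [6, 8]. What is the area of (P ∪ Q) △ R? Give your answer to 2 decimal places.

30.29

|P ∪ Q| = 34.
|(P ∪ Q) ∩ R| = 6.8571.
|(P ∪ Q) △ R| = 34 + 10 − 13.7143 = 30.29.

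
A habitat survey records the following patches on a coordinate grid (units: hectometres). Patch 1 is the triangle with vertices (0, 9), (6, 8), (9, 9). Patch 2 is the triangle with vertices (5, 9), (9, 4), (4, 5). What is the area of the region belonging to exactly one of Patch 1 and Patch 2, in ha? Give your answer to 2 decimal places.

14.19

|Patch 1| = 4.5, |Patch 2| = 10.5, |Patch 1∩Patch 2| = 0.4038.
|Patch 1 △ Patch 2| = |Patch 1| + |Patch 2| − 2·|Patch 1∩Patch 2| = 4.5 + 10.5 − 0.8077 = 14.19.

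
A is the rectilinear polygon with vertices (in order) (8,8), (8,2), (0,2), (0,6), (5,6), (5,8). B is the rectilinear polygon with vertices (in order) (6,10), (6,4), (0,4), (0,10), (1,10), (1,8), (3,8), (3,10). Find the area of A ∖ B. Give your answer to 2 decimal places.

|A| = 38, |A∩B| = 14.
|A ∖ B| = |A| − |A∩B| = 38 − 14 = 24.00.

24.00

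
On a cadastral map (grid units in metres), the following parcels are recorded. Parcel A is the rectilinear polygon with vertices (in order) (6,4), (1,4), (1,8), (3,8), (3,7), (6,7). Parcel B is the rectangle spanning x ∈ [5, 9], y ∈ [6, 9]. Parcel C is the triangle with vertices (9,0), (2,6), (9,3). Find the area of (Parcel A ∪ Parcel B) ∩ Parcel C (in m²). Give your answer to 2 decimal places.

2.24

The region (Parcel A ∪ Parcel B) ∩ Parcel C is the polygon with vertices (6,4), (4.333,4), (2,6), (6,4.286).
By the shoelace formula its area is 2.24.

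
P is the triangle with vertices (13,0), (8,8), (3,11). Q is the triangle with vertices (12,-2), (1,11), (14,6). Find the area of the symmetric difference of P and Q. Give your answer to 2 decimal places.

46.49

|P| = 12.5, |Q| = 57, |P∩Q| = 11.5049.
|P △ Q| = |P| + |Q| − 2·|P∩Q| = 12.5 + 57 − 23.0098 = 46.49.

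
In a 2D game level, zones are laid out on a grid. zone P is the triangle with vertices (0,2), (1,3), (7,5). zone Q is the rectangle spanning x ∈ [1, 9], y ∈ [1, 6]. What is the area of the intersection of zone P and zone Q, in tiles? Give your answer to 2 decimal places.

1.71

The intersection is the polygon with vertices (7,5), (1,2.429), (1,3).
By the shoelace formula its area is 1.71.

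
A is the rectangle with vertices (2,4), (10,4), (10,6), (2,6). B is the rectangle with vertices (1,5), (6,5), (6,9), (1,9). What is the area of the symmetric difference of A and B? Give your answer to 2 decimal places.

|A∩B|: x∈[2,6], y∈[5,6] → 4·1 = 4.
|A △ B| = |A| + |B| − 2·|A∩B| = 16 + 20 − 8 = 28.00.

28.00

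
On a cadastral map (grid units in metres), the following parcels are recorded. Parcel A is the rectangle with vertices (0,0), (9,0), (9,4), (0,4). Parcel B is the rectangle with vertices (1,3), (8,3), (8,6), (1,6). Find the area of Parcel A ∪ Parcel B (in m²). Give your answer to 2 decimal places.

By inclusion–exclusion:
Individual areas: |Parcel A| = 36, |Parcel B| = 21.
|Parcel A∩Parcel B|: x∈[1,8], y∈[3,4] → 7·1 = 7.
|Parcel A ∪ Parcel B| = 57 − 7 = 50.00.

50.00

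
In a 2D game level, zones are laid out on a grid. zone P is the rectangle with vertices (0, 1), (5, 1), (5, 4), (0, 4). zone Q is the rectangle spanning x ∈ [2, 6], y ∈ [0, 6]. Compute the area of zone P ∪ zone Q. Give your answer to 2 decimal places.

30.00

By inclusion–exclusion:
Individual areas: |zone P| = 15, |zone Q| = 24.
|zone P∩zone Q|: x∈[2,5], y∈[1,4] → 3·3 = 9.
|zone P ∪ zone Q| = 39 − 9 = 30.00.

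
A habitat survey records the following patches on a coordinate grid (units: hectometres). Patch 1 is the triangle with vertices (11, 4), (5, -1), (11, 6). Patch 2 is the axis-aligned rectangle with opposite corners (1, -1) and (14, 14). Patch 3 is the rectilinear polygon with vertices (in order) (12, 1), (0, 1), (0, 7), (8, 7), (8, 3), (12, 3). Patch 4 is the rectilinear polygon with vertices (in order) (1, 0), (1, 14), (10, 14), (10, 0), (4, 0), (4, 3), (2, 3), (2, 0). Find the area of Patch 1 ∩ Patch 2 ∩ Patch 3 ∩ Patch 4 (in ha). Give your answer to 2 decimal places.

The intersection is the polygon with vertices (9.8,3), (7.4,1), (6.714,1), (8.429,3).
By the shoelace formula its area is 2.06.

2.06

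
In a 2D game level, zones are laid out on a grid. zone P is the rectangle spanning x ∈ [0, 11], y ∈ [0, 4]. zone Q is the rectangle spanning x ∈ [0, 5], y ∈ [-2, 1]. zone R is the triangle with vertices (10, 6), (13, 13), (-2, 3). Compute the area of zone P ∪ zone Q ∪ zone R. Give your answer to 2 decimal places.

91.00

By inclusion–exclusion:
Individual areas: |zone P| = 44, |zone Q| = 15, |zone R| = 37.5.
|zone P∩zone Q|: x∈[0,5], y∈[0,1] → 5·1 = 5.
|zone P∩zone R| = 0.5.
|zone Q∩zone R| = 0.
|zone P∩zone Q∩zone R| = 0.
|zone P ∪ zone Q ∪ zone R| = 96.5 − 5.5 + 0 = 91.00.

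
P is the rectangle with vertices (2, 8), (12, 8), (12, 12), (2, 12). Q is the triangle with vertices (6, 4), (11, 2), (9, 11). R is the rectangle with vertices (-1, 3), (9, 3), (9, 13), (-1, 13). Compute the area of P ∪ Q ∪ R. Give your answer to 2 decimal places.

By inclusion–exclusion:
Individual areas: |P| = 40, |Q| = 20.5, |R| = 100.
|P∩Q| = 2.9286.
|P∩R|: x∈[2,9], y∈[8,12] → 7·4 = 28.
|Q∩R| = 12.25.
|P∩Q∩R| = 1.9286.
|P ∪ Q ∪ R| = 160.5 − 43.1786 + 1.9286 = 119.25.

119.25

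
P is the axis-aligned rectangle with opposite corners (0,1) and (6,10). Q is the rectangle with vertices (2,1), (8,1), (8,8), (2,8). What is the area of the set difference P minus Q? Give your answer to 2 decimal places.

26.00

|P∩Q|: x∈[2,6], y∈[1,8] → 4·7 = 28.
|P| = 54.
|P ∖ Q| = |P| − |P∩Q| = 54 − 28 = 26.00.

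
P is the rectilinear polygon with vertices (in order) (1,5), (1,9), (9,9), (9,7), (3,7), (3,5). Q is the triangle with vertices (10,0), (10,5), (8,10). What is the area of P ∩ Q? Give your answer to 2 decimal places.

0.75

The intersection is the polygon with vertices (8.4,9), (9,7.5), (9,7), (8.6,7), (8.2,9).
By the shoelace formula its area is 0.75.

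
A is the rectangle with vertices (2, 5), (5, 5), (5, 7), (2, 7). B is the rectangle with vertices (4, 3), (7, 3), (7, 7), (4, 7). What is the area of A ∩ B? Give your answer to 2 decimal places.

|A∩B|: x∈[4,5], y∈[5,7] → 1·2 = 2.

2.00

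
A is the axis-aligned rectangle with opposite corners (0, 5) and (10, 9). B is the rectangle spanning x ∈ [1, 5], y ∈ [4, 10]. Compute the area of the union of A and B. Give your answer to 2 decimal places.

By inclusion–exclusion:
Individual areas: |A| = 40, |B| = 24.
|A∩B|: x∈[1,5], y∈[5,9] → 4·4 = 16.
|A ∪ B| = 64 − 16 = 48.00.

48.00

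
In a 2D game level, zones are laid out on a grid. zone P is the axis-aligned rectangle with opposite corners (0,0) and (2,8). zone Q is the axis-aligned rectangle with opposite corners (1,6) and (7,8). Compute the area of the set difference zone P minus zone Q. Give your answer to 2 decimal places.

|zone P∩zone Q|: x∈[1,2], y∈[6,8] → 1·2 = 2.
|zone P| = 16.
|zone P ∖ zone Q| = |zone P| − |zone P∩zone Q| = 16 − 2 = 14.00.

14.00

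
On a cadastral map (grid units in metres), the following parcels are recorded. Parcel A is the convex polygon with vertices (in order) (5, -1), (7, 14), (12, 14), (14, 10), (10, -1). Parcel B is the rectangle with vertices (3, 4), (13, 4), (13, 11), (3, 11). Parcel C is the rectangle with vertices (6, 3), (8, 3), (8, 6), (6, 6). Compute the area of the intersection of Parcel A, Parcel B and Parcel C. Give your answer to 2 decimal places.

The intersection is the polygon with vertices (6,4), (6,6), (8,6), (8,4).
By the shoelace formula its area is 4.00.

4.00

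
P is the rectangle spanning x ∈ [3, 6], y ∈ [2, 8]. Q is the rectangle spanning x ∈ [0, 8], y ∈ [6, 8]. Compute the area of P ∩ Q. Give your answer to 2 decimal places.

|P∩Q|: x∈[3,6], y∈[6,8] → 3·2 = 6.

6.00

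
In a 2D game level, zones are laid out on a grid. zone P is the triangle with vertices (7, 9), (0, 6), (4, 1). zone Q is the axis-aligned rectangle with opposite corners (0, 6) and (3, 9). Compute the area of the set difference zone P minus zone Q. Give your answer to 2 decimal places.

|zone P| = 23.5, |zone P∩zone Q| = 1.9286.
|zone P ∖ zone Q| = |zone P| − |zone P∩zone Q| = 23.5 − 1.9286 = 21.57.

21.57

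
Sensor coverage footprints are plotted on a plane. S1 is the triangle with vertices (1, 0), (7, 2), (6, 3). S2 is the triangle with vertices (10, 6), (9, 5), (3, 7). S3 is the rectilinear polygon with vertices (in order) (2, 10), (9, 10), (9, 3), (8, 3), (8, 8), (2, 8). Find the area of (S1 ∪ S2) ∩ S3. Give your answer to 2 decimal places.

1.05

The region (S1 ∪ S2) ∩ S3 is the polygon with vertices (8,5.333), (8,6.286), (9,6.143), (9,5).
By the shoelace formula its area is 1.05.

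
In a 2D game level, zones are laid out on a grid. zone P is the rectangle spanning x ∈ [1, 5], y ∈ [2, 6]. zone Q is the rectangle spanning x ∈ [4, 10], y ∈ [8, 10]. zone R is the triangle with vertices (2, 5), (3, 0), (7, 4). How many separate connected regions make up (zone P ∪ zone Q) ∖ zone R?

(zone P ∪ zone Q) ∖ zone R splits into 2 disjoint pieces (area 8.8, area 12).

2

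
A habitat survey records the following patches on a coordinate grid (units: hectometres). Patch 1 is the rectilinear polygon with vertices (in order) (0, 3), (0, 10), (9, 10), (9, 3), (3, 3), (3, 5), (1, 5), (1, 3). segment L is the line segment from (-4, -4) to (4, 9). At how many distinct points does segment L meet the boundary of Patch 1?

3

The segment meets the boundary at (1.538,5), (1,4.125), (0.308,3).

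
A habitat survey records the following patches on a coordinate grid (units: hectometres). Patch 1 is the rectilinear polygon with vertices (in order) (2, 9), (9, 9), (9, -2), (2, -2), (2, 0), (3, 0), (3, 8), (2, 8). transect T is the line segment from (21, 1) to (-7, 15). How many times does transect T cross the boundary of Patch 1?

The segment meets the boundary at (5,9), (9,7).

2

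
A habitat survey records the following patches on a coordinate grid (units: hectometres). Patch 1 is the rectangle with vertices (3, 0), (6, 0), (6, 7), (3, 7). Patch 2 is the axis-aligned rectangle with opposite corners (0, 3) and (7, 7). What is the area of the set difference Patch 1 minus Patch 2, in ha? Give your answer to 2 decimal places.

|Patch 1∩Patch 2|: x∈[3,6], y∈[3,7] → 3·4 = 12.
|Patch 1| = 21.
|Patch 1 ∖ Patch 2| = |Patch 1| − |Patch 1∩Patch 2| = 21 − 12 = 9.00.

9.00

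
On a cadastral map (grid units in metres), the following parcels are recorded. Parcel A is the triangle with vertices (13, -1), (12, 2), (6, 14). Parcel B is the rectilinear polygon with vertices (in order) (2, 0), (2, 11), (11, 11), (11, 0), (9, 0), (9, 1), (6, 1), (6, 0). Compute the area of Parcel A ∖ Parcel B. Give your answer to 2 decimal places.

1.36

|Parcel A| = 3, |Parcel A∩Parcel B| = 1.6357.
|Parcel A ∖ Parcel B| = |Parcel A| − |Parcel A∩Parcel B| = 3 − 1.6357 = 1.36.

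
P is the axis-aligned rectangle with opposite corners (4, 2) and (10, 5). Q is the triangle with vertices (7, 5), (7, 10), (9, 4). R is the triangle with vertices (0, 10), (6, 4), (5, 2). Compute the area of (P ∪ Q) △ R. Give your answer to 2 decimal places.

|P ∪ Q| = 22.1667.
|(P ∪ Q) ∩ R| = 3.7.
|(P ∪ Q) △ R| = 22.1667 + 9 − 7.4 = 23.77.

23.77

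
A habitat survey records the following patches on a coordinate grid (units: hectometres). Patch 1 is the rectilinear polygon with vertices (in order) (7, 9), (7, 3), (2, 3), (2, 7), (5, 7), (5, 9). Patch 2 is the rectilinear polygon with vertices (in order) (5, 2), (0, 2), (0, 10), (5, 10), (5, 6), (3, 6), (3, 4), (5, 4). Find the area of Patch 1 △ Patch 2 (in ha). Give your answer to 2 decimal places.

|Patch 1| = 24, |Patch 2| = 36, |Patch 1∩Patch 2| = 8.
|Patch 1 △ Patch 2| = |Patch 1| + |Patch 2| − 2·|Patch 1∩Patch 2| = 24 + 36 − 16 = 44.00.

44.00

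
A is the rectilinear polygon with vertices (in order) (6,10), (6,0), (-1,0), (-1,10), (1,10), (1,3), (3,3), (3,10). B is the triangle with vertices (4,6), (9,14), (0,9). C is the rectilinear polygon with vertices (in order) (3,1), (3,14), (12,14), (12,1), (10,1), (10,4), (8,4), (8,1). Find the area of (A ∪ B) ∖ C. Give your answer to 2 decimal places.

|A ∪ B| = 70.4222.
|(A ∪ B) ∩ C| = 36.2.
|(A ∪ B) ∖ C| = 70.4222 − 36.2 = 34.22.

34.22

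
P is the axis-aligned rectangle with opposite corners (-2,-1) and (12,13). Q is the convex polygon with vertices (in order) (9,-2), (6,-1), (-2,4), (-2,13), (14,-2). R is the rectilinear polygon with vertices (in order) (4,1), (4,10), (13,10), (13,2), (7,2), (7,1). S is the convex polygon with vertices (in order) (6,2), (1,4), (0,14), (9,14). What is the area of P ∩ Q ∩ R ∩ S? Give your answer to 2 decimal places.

The intersection is the polygon with vertices (4,7.375), (6.709,4.835), (6,2), (4,2.8).
By the shoelace formula its area is 9.32.

9.32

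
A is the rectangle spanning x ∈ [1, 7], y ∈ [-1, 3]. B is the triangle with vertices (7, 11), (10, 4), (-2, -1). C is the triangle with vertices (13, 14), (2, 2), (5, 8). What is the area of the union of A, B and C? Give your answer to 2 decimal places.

69.17

By inclusion–exclusion:
Individual areas: |A| = 24, |B| = 49.5, |C| = 15.
|A∩B| = 9.
|A∩C| = 0.2083.
|B∩C| = 10.3343.
|A∩B∩C| = 0.2083.
|A ∪ B ∪ C| = 88.5 − 19.5426 + 0.2083 = 69.17.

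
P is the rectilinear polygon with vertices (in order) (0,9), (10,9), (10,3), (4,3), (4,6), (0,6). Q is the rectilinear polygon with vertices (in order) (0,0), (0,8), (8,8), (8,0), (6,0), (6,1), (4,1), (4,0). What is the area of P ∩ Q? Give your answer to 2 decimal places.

The intersection is the polygon with vertices (4,3), (4,6), (0,6), (0,8), (8,8), (8,3).
By the shoelace formula its area is 28.00.

28.00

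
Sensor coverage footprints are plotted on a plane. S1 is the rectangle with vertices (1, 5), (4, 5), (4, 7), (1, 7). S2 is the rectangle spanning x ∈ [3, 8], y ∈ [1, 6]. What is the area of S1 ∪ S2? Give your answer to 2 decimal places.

By inclusion–exclusion:
Individual areas: |S1| = 6, |S2| = 25.
|S1∩S2|: x∈[3,4], y∈[5,6] → 1·1 = 1.
|S1 ∪ S2| = 31 − 1 = 30.00.

30.00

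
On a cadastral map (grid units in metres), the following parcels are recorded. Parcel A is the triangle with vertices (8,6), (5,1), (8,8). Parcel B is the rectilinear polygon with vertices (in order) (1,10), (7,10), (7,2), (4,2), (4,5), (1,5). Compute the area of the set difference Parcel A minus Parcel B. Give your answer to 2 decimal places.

1.75

|Parcel A| = 3, |Parcel A∩Parcel B| = 1.2476.
|Parcel A ∖ Parcel B| = |Parcel A| − |Parcel A∩Parcel B| = 3 − 1.2476 = 1.75.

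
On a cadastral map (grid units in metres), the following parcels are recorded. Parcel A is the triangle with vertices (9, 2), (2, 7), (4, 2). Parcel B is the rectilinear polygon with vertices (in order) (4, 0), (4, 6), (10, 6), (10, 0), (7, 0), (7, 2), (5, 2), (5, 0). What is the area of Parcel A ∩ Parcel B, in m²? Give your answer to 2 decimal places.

8.93

The intersection is the polygon with vertices (9,2), (7,2), (5,2), (4,2), (4,5.571).
By the shoelace formula its area is 8.93.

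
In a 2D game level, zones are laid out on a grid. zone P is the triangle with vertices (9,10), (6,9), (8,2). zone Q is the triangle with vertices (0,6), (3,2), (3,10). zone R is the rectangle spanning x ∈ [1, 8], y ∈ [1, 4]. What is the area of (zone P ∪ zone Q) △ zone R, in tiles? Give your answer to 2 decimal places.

40.36

|zone P ∪ zone Q| = 23.5.
|(zone P ∪ zone Q) ∩ zone R| = 2.0714.
|(zone P ∪ zone Q) △ zone R| = 23.5 + 21 − 4.1429 = 40.36.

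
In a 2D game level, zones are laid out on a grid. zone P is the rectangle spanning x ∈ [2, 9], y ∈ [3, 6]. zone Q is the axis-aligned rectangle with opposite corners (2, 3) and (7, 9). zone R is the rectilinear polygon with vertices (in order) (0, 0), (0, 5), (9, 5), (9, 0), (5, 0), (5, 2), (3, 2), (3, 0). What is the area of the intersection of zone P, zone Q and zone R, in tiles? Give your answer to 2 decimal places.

10.00

The intersection is the polygon with vertices (7,3), (2,3), (2,5), (7,5).
By the shoelace formula its area is 10.00.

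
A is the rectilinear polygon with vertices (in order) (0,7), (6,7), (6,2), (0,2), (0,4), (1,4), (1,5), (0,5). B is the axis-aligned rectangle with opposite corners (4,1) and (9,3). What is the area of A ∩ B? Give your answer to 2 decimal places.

2.00

The intersection is the polygon with vertices (6,2), (4,2), (4,3), (6,3).
By the shoelace formula its area is 2.00.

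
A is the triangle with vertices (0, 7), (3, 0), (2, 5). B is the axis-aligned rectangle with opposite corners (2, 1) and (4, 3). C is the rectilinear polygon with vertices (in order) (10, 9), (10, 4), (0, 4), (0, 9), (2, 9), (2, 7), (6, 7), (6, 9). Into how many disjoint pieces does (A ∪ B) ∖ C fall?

1

(A ∪ B) ∖ C is a single connected region.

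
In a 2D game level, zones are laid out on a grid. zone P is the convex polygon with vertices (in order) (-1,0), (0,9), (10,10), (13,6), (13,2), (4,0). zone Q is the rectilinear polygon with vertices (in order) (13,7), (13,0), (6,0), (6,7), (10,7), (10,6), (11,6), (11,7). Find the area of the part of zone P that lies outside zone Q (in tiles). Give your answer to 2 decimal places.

75.43

|zone P| = 114.5, |zone P∩zone Q| = 39.0694.
|zone P ∖ zone Q| = |zone P| − |zone P∩zone Q| = 114.5 − 39.0694 = 75.43.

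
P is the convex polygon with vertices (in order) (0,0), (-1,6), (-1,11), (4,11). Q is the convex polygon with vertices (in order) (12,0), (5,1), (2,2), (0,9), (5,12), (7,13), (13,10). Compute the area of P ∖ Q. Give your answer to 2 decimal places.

17.81

|P| = 30, |P∩Q| = 12.1867.
|P ∖ Q| = |P| − |P∩Q| = 30 − 12.1867 = 17.81.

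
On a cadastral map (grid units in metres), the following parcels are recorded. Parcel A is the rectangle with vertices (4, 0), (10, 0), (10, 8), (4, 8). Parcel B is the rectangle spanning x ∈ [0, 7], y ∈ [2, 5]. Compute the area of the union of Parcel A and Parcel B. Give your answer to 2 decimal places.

By inclusion–exclusion:
Individual areas: |Parcel A| = 48, |Parcel B| = 21.
|Parcel A∩Parcel B|: x∈[4,7], y∈[2,5] → 3·3 = 9.
|Parcel A ∪ Parcel B| = 69 − 9 = 60.00.

60.00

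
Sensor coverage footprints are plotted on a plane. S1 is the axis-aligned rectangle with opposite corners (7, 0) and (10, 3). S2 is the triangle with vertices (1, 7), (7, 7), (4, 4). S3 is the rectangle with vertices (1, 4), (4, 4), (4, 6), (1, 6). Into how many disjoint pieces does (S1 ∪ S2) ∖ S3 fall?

(S1 ∪ S2) ∖ S3 splits into 2 disjoint pieces (area 9, area 7).

2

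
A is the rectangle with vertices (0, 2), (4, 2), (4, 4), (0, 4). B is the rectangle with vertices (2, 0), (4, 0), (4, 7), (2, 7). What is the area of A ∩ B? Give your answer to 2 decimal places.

|A∩B|: x∈[2,4], y∈[2,4] → 2·2 = 4.

4.00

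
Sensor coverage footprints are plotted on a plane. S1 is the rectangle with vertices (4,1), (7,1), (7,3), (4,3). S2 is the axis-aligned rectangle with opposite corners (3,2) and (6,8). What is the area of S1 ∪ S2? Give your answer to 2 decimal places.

22.00

By inclusion–exclusion:
Individual areas: |S1| = 6, |S2| = 18.
|S1∩S2|: x∈[4,6], y∈[2,3] → 2·1 = 2.
|S1 ∪ S2| = 24 − 2 = 22.00.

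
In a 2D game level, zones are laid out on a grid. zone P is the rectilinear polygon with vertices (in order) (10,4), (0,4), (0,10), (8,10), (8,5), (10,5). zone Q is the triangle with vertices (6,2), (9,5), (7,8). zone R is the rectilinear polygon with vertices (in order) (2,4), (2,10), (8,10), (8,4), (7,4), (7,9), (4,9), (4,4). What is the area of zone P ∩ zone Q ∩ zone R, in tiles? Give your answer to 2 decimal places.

3.25

The intersection is the polygon with vertices (8,6.5), (8,5), (8,4), (7,4), (7,8).
By the shoelace formula its area is 3.25.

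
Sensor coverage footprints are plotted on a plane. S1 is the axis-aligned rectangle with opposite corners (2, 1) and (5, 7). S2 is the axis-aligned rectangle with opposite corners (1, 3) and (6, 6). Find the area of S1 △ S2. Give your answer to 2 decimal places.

15.00

|S1∩S2|: x∈[2,5], y∈[3,6] → 3·3 = 9.
|S1 △ S2| = |S1| + |S2| − 2·|S1∩S2| = 18 + 15 − 18 = 15.00.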